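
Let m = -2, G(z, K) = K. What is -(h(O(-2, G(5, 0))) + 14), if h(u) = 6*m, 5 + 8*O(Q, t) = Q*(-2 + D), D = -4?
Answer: -2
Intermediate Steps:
O(Q, t) = -5/8 - 3*Q/4 (O(Q, t) = -5/8 + (Q*(-2 - 4))/8 = -5/8 + (Q*(-6))/8 = -5/8 + (-6*Q)/8 = -5/8 - 3*Q/4)
h(u) = -12 (h(u) = 6*(-2) = -12)
-(h(O(-2, G(5, 0))) + 14) = -(-12 + 14) = -1*2 = -2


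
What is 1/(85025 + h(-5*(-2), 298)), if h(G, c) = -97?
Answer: 1/84928 ≈ 1.1775e-5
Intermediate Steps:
1/(85025 + h(-5*(-2), 298)) = 1/(85025 - 97) = 1/84928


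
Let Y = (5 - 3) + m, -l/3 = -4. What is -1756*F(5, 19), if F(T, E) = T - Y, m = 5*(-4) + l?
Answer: -19316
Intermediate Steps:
l = 12 (l = -3*(-4) = 12)
m = -8 (m = 5*(-4) + 12 = -20 + 12 = -8)
Y = -6 (Y = (5 - 3) - 8 = 2 - 8 = -6)
F(T, E) = 6 + T (F(T, E) = T - 1*(-6) = T + 6 = 6 + T)
-1756*F(5, 19) = -1756*(6 + 5) = -1756*11 = -19316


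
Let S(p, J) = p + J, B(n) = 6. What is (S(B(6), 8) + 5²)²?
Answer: 1521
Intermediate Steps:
S(p, J) = J + p
(S(B(6), 8) + 5²)² = ((8 + 6) + 5²)² = (14 + 25)² = 39² = 1521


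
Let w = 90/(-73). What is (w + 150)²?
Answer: 117939600/5329 ≈ 22132.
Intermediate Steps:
w = -90/73 (w = 90*(-1/73) = -90/73 ≈ -1.2329)
(w + 150)² = (-90/73 + 150)² = (10860/73)² = 117939600/5329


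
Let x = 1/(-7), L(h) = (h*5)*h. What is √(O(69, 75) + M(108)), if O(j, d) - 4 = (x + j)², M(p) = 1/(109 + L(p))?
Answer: 3*√1800025399901/58429 ≈ 68.886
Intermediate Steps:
L(h) = 5*h² (L(h) = (5*h)*h = 5*h²)
M(p) = 1/(109 + 5*p²)
x = -⅐ ≈ -0.14286
O(j, d) = 4 + (-⅐ + j)²
√(O(69, 75) + M(108)) = √((4 + (-1 + 7*69)²/49) + 1/(109 + 5*108²)) = √((4 + (-1 + 483)²/49) + 1/(109 + 5*11664)) = √((4 + (1/49)*482²) + 1/(109 + 58320)) = √((4 + (1/49)*232324) + 1/58429) = √((4 + 232324/49) + 1/58429) = √(232520/49 + 1/58429) = √(1940844447/409003) = 3*√1800025399901/58429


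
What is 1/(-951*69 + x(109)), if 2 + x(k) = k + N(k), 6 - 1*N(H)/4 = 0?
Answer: -1/65488 ≈ -1.5270e-5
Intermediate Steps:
N(H) = 24 (N(H) = 24 - 4*0 = 24 + 0 = 24)
x(k) = 22 + k (x(k) = -2 + (k + 24) = -2 + (24 + k) = 22 + k)
1/(-951*69 + x(109)) = 1/(-951*69 + (22 + 109)) = 1/(-65619 + 131) = 1/(-65488) = -1/65488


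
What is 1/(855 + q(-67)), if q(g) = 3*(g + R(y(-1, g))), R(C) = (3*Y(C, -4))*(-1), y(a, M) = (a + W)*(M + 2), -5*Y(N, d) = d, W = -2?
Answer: 5/3234 ≈ 0.0015461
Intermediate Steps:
Y(N, d) = -d/5
y(a, M) = (-2 + a)*(2 + M) (y(a, M) = (a - 2)*(M + 2) = (-2 + a)*(2 + M))
R(C) = -12/5 (R(C) = (3*(-⅕*(-4)))*(-1) = (3*(⅘))*(-1) = (12/5)*(-1) = -12/5)
q(g) = -36/5 + 3*g (q(g) = 3*(g - 12/5) = 3*(-12/5 + g) = -36/5 + 3*g)
1/(855 + q(-67)) = 1/(855 + (-36/5 + 3*(-67))) = 1/(855 + (-36/5 - 201)) = 1/(855 - 1041/5) = 1/(3234/5) = 5/3234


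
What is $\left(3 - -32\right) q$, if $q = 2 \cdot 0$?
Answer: $0$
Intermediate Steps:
$q = 0$
$\left(3 - -32\right) q = \left(3 - -32\right) 0 = \left(3 + 32\right) 0 = 35 \cdot 0 = 0$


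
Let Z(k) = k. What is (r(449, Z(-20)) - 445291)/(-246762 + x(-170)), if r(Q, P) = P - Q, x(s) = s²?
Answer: 222880/108931 ≈ 2.0461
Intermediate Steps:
(r(449, Z(-20)) - 445291)/(-246762 + x(-170)) = ((-20 - 1*449) - 445291)/(-246762 + (-170)²) = ((-20 - 449) - 445291)/(-246762 + 28900) = (-469 - 445291)/(-217862) = -445760*(-1/217862) = 222880/108931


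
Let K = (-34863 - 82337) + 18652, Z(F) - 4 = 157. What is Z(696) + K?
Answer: -98387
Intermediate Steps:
Z(F) = 161 (Z(F) = 4 + 157 = 161)
K = -98548 (K = -117200 + 18652 = -98548)
Z(696) + K = 161 - 98548 = -98387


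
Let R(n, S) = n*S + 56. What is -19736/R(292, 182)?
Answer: -2467/6650 ≈ -0.37098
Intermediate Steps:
R(n, S) = 56 + S*n (R(n, S) = S*n + 56 = 56 + S*n)
-19736/R(292, 182) = -19736/(56 + 182*292) = -19736/(56 + 53144) = -19736/53200 = -19736*1/53200 = -2467/6650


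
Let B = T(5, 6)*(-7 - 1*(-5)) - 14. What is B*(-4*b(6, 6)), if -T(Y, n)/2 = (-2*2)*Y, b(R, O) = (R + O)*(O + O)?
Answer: 54144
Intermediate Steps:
b(R, O) = 2*O*(O + R) (b(R, O) = (O + R)*(2*O) = 2*O*(O + R))
T(Y, n) = 8*Y (T(Y, n) = -2*(-2*2)*Y = -(-8)*Y = 8*Y)
B = -94 (B = (8*5)*(-7 - 1*(-5)) - 14 = 40*(-7 + 5) - 14 = 40*(-2) - 14 = -80 - 14 = -94)
B*(-4*b(6, 6)) = -(-376)*2*6*(6 + 6) = -(-376)*2*6*12 = -(-376)*144 = -94*(-576) = 54144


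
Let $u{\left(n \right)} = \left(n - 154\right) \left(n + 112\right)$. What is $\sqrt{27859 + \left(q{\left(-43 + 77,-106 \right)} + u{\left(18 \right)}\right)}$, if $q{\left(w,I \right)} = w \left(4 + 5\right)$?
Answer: $3 \sqrt{1165} \approx 102.4$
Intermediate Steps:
$u{\left(n \right)} = \left(-154 + n\right) \left(112 + n\right)$
$q{\left(w,I \right)} = 9 w$ ($q{\left(w,I \right)} = w 9 = 9 w$)
$\sqrt{27859 + \left(q{\left(-43 + 77,-106 \right)} + u{\left(18 \right)}\right)} = \sqrt{27859 + \left(9 \left(-43 + 77\right) - \left(18004 - 324\right)\right)} = \sqrt{27859 + \left(9 \cdot 34 - 17680\right)} = \sqrt{27859 + \left(306 - 17680\right)} = \sqrt{27859 - 17374} = \sqrt{10485} = 3 \sqrt{1165}$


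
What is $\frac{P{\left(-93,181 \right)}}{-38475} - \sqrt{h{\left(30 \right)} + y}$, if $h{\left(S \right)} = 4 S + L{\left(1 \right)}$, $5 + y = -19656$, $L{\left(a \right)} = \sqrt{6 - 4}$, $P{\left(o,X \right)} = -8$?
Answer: $\frac{8}{38475} - \sqrt{-19541 + \sqrt{2}} \approx 0.00020793 - 139.78 i$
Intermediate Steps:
$L{\left(a \right)} = \sqrt{2}$
$y = -19661$ ($y = -5 - 19656 = -19661$)
$h{\left(S \right)} = \sqrt{2} + 4 S$ ($h{\left(S \right)} = 4 S + \sqrt{2} = \sqrt{2} + 4 S$)
$\frac{P{\left(-93,181 \right)}}{-38475} - \sqrt{h{\left(30 \right)} + y} = - \frac{8}{-38475} - \sqrt{\left(\sqrt{2} + 4 \cdot 30\right) - 19661} = \left(-8\right) \left(- \frac{1}{38475}\right) - \sqrt{\left(\sqrt{2} + 120\right) - 19661} = \frac{8}{38475} - \sqrt{\left(120 + \sqrt{2}\right) - 19661} = \frac{8}{38475} - \sqrt{-19541 + \sqrt{2}}$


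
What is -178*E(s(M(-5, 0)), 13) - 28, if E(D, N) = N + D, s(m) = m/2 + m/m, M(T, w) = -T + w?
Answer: -2965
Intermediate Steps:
M(T, w) = w - T
s(m) = 1 + m/2 (s(m) = m*(½) + 1 = m/2 + 1 = 1 + m/2)
E(D, N) = D + N
-178*E(s(M(-5, 0)), 13) - 28 = -178*((1 + (0 - 1*(-5))/2) + 13) - 28 = -178*((1 + (0 + 5)/2) + 13) - 28 = -178*((1 + (½)*5) + 13) - 28 = -178*((1 + 5/2) + 13) - 28 = -178*(7/2 + 13) - 28 = -178*33/2 - 28 = -2937 - 28 = -2965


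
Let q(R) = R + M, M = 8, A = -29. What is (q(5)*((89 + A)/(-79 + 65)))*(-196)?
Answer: 10920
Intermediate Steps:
q(R) = 8 + R (q(R) = R + 8 = 8 + R)
(q(5)*((89 + A)/(-79 + 65)))*(-196) = ((8 + 5)*((89 - 29)/(-79 + 65)))*(-196) = (13*(60/(-14)))*(-196) = (13*(60*(-1/14)))*(-196) = (13*(-30/7))*(-196) = -390/7*(-196) = 10920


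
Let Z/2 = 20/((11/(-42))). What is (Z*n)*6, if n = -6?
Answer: 60480/11 ≈ 5498.2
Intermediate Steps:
Z = -1680/11 (Z = 2*(20/((11/(-42)))) = 2*(20/((11*(-1/42)))) = 2*(20/(-11/42)) = 2*(20*(-42/11)) = 2*(-840/11) = -1680/11 ≈ -152.73)
(Z*n)*6 = -1680/11*(-6)*6 = (10080/11)*6 = 60480/11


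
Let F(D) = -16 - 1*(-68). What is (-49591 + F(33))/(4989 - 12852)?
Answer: 16513/2621 ≈ 6.3003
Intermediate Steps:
F(D) = 52 (F(D) = -16 + 68 = 52)
(-49591 + F(33))/(4989 - 12852) = (-49591 + 52)/(4989 - 12852) = -49539/(-7863) = -49539*(-1/7863) = 16513/2621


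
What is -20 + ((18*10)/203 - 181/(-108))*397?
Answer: 21866171/21924 ≈ 997.36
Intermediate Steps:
-20 + ((18*10)/203 - 181/(-108))*397 = -20 + (180*(1/203) - 181*(-1/108))*397 = -20 + (180/203 + 181/108)*397 = -20 + (56183/21924)*397 = -20 + 22304651/21924 = 21866171/21924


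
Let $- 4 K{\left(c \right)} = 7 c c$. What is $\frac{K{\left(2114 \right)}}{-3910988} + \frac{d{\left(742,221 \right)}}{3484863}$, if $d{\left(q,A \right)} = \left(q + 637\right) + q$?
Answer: $\frac{9087504372919}{4543085791548} \approx 2.0003$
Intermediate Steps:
$d{\left(q,A \right)} = 637 + 2 q$ ($d{\left(q,A \right)} = \left(637 + q\right) + q = 637 + 2 q$)
$K{\left(c \right)} = - \frac{7 c^{2}}{4}$ ($K{\left(c \right)} = - \frac{7 c c}{4} = - \frac{7 c^{2}}{4}$)
$\frac{K{\left(2114 \right)}}{-3910988} + \frac{d{\left(742,221 \right)}}{3484863} = \frac{\left(- \frac{7}{4}\right) 2114^{2}}{-3910988} + \frac{637 + 2 \cdot 742}{3484863} = \left(- \frac{7}{4}\right) 4468996 \left(- \frac{1}{3910988}\right) + \left(637 + 1484\right) \frac{1}{3484863} = \left(-7820743\right) \left(- \frac{1}{3910988}\right) + 2121 \cdot \frac{1}{3484863} = \frac{7820743}{3910988} + \frac{707}{1161621} = \frac{9087504372919}{4543085791548}$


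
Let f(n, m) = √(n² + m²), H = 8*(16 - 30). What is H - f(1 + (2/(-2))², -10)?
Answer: -112 - 2*√26 ≈ -122.20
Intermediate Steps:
H = -112 (H = 8*(-14) = -112)
f(n, m) = √(m² + n²)
H - f(1 + (2/(-2))², -10) = -112 - √((-10)² + (1 + (2/(-2))²)²) = -112 - √(100 + (1 + (2*(-½))²)²) = -112 - √(100 + (1 + (-1)²)²) = -112 - √(100 + (1 + 1)²) = -112 - √(100 + 2²) = -112 - √(100 + 4) = -112 - √104 = -112 - 2*√26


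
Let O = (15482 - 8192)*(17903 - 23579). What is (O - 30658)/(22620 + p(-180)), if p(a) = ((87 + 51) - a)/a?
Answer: -1242260940/678547 ≈ -1830.8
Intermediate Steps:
p(a) = (138 - a)/a
O = -41378040 (O = 7290*(-5676) = -41378040)
(O - 30658)/(22620 + p(-180)) = (-41378040 - 30658)/(22620 + (138 - 1*(-180))/(-180)) = -41408698/(22620 - (138 + 180)/180) = -41408698/(22620 - 1/180*318) = -41408698/(22620 - 53/30) = -41408698/678547/30 = -41408698*30/678547 = -1242260940/678547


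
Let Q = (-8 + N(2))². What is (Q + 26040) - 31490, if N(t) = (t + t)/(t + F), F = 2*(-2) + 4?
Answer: -5414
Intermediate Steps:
F = 0 (F = -4 + 4 = 0)
N(t) = 2 (N(t) = (t + t)/(t + 0) = (2*t)/t = 2)
Q = 36 (Q = (-8 + 2)² = (-6)² = 36)
(Q + 26040) - 31490 = (36 + 26040) - 31490 = 26076 - 31490 = -5414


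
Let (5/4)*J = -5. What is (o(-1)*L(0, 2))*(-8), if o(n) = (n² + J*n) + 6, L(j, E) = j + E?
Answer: -176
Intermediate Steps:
J = -4 (J = (⅘)*(-5) = -4)
L(j, E) = E + j
o(n) = 6 + n² - 4*n (o(n) = (n² - 4*n) + 6 = 6 + n² - 4*n)
(o(-1)*L(0, 2))*(-8) = ((6 + (-1)² - 4*(-1))*(2 + 0))*(-8) = ((6 + 1 + 4)*2)*(-8) = (11*2)*(-8) = 22*(-8) = -176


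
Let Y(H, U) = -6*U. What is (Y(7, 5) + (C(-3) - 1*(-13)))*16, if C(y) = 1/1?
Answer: -256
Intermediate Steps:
C(y) = 1
(Y(7, 5) + (C(-3) - 1*(-13)))*16 = (-6*5 + (1 - 1*(-13)))*16 = (-30 + (1 + 13))*16 = (-30 + 14)*16 = -16*16 = -256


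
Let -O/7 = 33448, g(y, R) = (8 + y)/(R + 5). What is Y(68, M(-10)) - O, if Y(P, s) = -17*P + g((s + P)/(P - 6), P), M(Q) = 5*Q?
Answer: 527233997/2263 ≈ 2.3298e+5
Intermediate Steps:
g(y, R) = (8 + y)/(5 + R)
O = -234136 (O = -7*33448 = -234136)
Y(P, s) = -17*P + (8 + (P + s)/(-6 + P))/(5 + P) (Y(P, s) = -17*P + (8 + (s + P)/(P - 6))/(5 + P) = -17*P + (8 + (P + s)/(-6 + P))/(5 + P))
Y(68, M(-10)) - O = (-48 + 5*(-10) + 9*68 - 17*68*(-6 + 68)*(5 + 68))/((-6 + 68)*(5 + 68)) - 1*(-234136) = (-48 - 50 + 612 - 17*68*62*73)/(62*73) + 234136 = (1/62)*(1/73)*(-48 - 50 + 612 - 5232056) + 234136 = (1/62)*(1/73)*(-5231542) + 234136 = -2615771/2263 + 234136 = 527233997/2263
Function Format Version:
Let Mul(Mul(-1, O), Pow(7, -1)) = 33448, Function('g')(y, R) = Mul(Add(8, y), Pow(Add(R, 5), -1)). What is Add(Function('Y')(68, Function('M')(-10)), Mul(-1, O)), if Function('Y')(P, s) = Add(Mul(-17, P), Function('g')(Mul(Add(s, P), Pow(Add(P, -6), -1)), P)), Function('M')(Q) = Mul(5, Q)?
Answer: Rational(527233997, 2263) ≈ 2.3298e+5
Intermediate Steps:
Function('g')(y, R) = Mul(Pow(Add(5, R), -1), Add(8, y)) (Function('g')(y, R) = Mul(Add(8, y), Pow(Add(5, R), -1)) = Mul(Pow(Add(5, R), -1), Add(8, y)))
O = -234136 (O = Mul(-7, 33448) = -234136)
Function('Y')(P, s) = Add(Mul(-17, P), Mul(Pow(Add(5, P), -1), Add(8, Mul(Pow(Add(-6, P), -1), Add(P, s))))) (Function('Y')(P, s) = Add(Mul(-17, P), Mul(Pow(Add(5, P), -1), Add(8, Mul(Add(s, P), Pow(Add(P, -6), -1))))) = Add(Mul(-17, P), Mul(Pow(Add(5, P), -1), Add(8, Mul(Add(P, s), Pow(Add(-6, P), -1))))) = Add(Mul(-17, P), Mul(Pow(Add(5, P), -1), Add(8, Mul(Pow(Add(-6, P), -1), Add(P, s))))))
Add(Function('Y')(68, Function('M')(-10)), Mul(-1, O)) = Add(Mul(Pow(Add(-6, 68), -1), Pow(Add(5, 68), -1), Add(-48, Mul(5, -10), Mul(9, 68), Mul(-17, 68, Add(-6, 68), Add(5, 68)))), Mul(-1, -234136)) = Add(Mul(Pow(62, -1), Pow(73, -1), Add(-48, -50, 612, Mul(-17, 68, 62, 73))), 234136) = Add(Mul(Rational(1, 62), Rational(1, 73), Add(-48, -50, 612, -5232056)), 234136) = Add(Mul(Rational(1, 62), Rational(1, 73), -5231542), 234136) = Add(Rational(-2615771, 2263), 234136) = Rational(527233997, 2263)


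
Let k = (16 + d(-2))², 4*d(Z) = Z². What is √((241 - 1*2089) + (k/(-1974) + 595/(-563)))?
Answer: I*√2283998069228106/1111362 ≈ 43.002*I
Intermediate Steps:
d(Z) = Z²/4
k = 289 (k = (16 + (¼)*(-2)²)² = (16 + (¼)*4)² = (16 + 1)² = 17² = 289)
√((241 - 1*2089) + (k/(-1974) + 595/(-563))) = √((241 - 1*2089) + (289/(-1974) + 595/(-563))) = √((241 - 2089) + (289*(-1/1974) + 595*(-1/563))) = √(-1848 + (-289/1974 - 595/563)) = √(-1848 - 1337237/1111362) = √(-2055134213/1111362) = I*√2283998069228106/1111362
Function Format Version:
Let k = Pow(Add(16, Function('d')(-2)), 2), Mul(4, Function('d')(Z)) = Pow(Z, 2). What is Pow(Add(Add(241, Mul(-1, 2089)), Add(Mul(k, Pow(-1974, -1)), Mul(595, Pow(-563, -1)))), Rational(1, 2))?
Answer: Mul(Rational(1, 1111362), I, Pow(2283998069228106, Rational(1, 2))) ≈ Mul(43.002, I)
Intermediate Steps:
Function('d')(Z) = Mul(Rational(1, 4), Pow(Z, 2))
k = 289 (k = Pow(Add(16, Mul(Rational(1, 4), Pow(-2, 2))), 2) = Pow(Add(16, Mul(Rational(1, 4), 4)), 2) = Pow(Add(16, 1), 2) = Pow(17, 2) = 289)
Pow(Add(Add(241, Mul(-1, 2089)), Add(Mul(k, Pow(-1974, -1)), Mul(595, Pow(-563, -1)))), Rational(1, 2)) = Pow(Add(Add(241, Mul(-1, 2089)), Add(Mul(289, Pow(-1974, -1)), Mul(595, Pow(-563, -1)))), Rational(1, 2)) = Pow(Add(Add(241, -2089), Add(Mul(289, Rational(-1, 1974)), Mul(595, Rational(-1, 563)))), Rational(1, 2)) = Pow(Add(-1848, Add(Rational(-289, 1974), Rational(-595, 563))), Rational(1, 2)) = Pow(Add(-1848, Rational(-1337237, 1111362)), Rational(1, 2)) = Pow(Rational(-2055134213, 1111362), Rational(1, 2)) = Mul(Rational(1, 1111362), I, Pow(2283998069228106, Rational(1, 2)))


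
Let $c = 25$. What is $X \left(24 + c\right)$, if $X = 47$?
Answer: $2303$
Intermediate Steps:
$X \left(24 + c\right) = 47 \left(24 + 25\right) = 47 \cdot 49 = 2303$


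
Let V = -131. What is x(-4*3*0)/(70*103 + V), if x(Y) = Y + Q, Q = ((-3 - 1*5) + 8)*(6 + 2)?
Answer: 0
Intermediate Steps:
Q = 0 (Q = ((-3 - 5) + 8)*8 = (-8 + 8)*8 = 0*8 = 0)
x(Y) = Y (x(Y) = Y + 0 = Y)
x(-4*3*0)/(70*103 + V) = (-4*3*0)/(70*103 - 131) = (-12*0)/(7210 - 131) = 0/7079 = 0*(1/7079) = 0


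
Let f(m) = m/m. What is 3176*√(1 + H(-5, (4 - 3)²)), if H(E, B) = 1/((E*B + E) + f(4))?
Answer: 6352*√2/3 ≈ 2994.4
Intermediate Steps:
f(m) = 1
H(E, B) = 1/(1 + E + B*E) (H(E, B) = 1/((E*B + E) + 1) = 1/((B*E + E) + 1) = 1/((E + B*E) + 1) = 1/(1 + E + B*E))
3176*√(1 + H(-5, (4 - 3)²)) = 3176*√(1 + 1/(1 - 5 + (4 - 3)²*(-5))) = 3176*√(1 + 1/(1 - 5 + 1²*(-5))) = 3176*√(1 + 1/(1 - 5 + 1*(-5))) = 3176*√(1 + 1/(1 - 5 - 5)) = 3176*√(1 + 1/(-9)) = 3176*√(1 - ⅑) = 3176*√(8/9) = 3176*(2*√2/3) = 6352*√2/3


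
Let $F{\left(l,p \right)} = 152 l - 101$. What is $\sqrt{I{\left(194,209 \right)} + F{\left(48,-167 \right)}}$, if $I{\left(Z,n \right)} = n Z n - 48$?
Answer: $\sqrt{8481261} \approx 2912.3$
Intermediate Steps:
$F{\left(l,p \right)} = -101 + 152 l$
$I{\left(Z,n \right)} = -48 + Z n^{2}$ ($I{\left(Z,n \right)} = Z n n - 48 = Z n^{2} - 48 = -48 + Z n^{2}$)
$\sqrt{I{\left(194,209 \right)} + F{\left(48,-167 \right)}} = \sqrt{\left(-48 + 194 \cdot 209^{2}\right) + \left(-101 + 152 \cdot 48\right)} = \sqrt{\left(-48 + 194 \cdot 43681\right) + \left(-101 + 7296\right)} = \sqrt{\left(-48 + 8474114\right) + 7195} = \sqrt{8474066 + 7195} = \sqrt{8481261}$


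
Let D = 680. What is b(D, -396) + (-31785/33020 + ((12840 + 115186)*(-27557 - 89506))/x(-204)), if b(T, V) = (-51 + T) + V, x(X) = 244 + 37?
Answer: -7613417557229/142748 ≈ -5.3335e+7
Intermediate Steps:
x(X) = 281
b(T, V) = -51 + T + V
b(D, -396) + (-31785/33020 + ((12840 + 115186)*(-27557 - 89506))/x(-204)) = (-51 + 680 - 396) + (-31785/33020 + ((12840 + 115186)*(-27557 - 89506))/281) = 233 + (-31785*1/33020 + (128026*(-117063))*(1/281)) = 233 + (-489/508 - 14987107638*1/281) = 233 + (-489/508 - 14987107638/281) = 233 - 7613450817513/142748 = -7613417557229/142748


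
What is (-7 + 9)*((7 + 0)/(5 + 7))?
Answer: 7/6 ≈ 1.1667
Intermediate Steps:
(-7 + 9)*((7 + 0)/(5 + 7)) = 2*(7/12) = 7/6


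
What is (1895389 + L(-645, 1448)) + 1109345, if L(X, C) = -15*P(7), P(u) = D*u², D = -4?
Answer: 3007674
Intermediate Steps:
P(u) = -4*u²
L(X, C) = 2940 (L(X, C) = -(-60)*7² = -(-60)*49 = -15*(-196) = 2940)
(1895389 + L(-645, 1448)) + 1109345 = (1895389 + 2940) + 1109345 = 1898329 + 1109345 = 3007674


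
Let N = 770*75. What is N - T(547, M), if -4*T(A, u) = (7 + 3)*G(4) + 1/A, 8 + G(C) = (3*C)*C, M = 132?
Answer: 126575801/2188 ≈ 57850.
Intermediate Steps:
G(C) = -8 + 3*C**2 (G(C) = -8 + (3*C)*C = -8 + 3*C**2)
N = 57750
T(A, u) = -100 - 1/(4*A) (T(A, u) = -((7 + 3)*(-8 + 3*4**2) + 1/A)/4 = -(10*(-8 + 3*16) + 1/A)/4 = -(10*(-8 + 48) + 1/A)/4 = -(10*40 + 1/A)/4 = -(400 + 1/A)/4 = -100 - 1/(4*A))
N - T(547, M) = 57750 - (-100 - 1/4/547) = 57750 - (-100 - 1/4*1/547) = 57750 - (-100 - 1/2188) = 57750 - 1*(-218801/2188) = 57750 + 218801/2188 = 126575801/2188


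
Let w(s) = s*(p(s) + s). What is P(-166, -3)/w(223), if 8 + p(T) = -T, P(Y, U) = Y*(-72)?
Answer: -1494/223 ≈ -6.6996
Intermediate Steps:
P(Y, U) = -72*Y
p(T) = -8 - T
w(s) = -8*s (w(s) = s*((-8 - s) + s) = s*(-8) = -8*s)
P(-166, -3)/w(223) = (-72*(-166))/((-8*223)) = 11952/(-1784) = 11952*(-1/1784) = -1494/223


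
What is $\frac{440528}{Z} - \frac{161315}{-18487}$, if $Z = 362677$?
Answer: $\frac{9521325913}{957829957} \approx 9.9405$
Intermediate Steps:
$\frac{440528}{Z} - \frac{161315}{-18487} = \frac{440528}{362677} - \frac{161315}{-18487} = 440528 \cdot \frac{1}{362677} - - \frac{23045}{2641} = \frac{440528}{362677} + \frac{23045}{2641} = \frac{9521325913}{957829957}$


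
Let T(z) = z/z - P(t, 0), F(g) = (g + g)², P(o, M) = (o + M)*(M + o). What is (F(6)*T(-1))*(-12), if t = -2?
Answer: 5184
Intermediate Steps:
P(o, M) = (M + o)² (P(o, M) = (M + o)*(M + o) = (M + o)²)
F(g) = 4*g² (F(g) = (2*g)² = 4*g²)
T(z) = -3 (T(z) = z/z - (0 - 2)² = 1 - 1*(-2)² = 1 - 1*4 = 1 - 4 = -3)
(F(6)*T(-1))*(-12) = ((4*6²)*(-3))*(-12) = ((4*36)*(-3))*(-12) = (144*(-3))*(-12) = -432*(-12) = 5184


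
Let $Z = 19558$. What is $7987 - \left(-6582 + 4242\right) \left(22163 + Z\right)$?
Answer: $97635127$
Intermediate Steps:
$7987 - \left(-6582 + 4242\right) \left(22163 + Z\right) = 7987 - \left(-6582 + 4242\right) \left(22163 + 19558\right) = 7987 - \left(-2340\right) 41721 = 7987 - -97627140 = 7987 + 97627140 = 97635127$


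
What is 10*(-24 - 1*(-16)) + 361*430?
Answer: 155150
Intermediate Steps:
10*(-24 - 1*(-16)) + 361*430 = 10*(-24 + 16) + 155230 = 10*(-8) + 155230 = -80 + 155230 = 155150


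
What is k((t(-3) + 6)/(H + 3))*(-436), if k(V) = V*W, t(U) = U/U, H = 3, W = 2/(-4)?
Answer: 763/3 ≈ 254.33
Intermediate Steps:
W = -½ (W = 2*(-¼) = -½ ≈ -0.50000)
t(U) = 1
k(V) = -V/2 (k(V) = V*(-½) = -V/2)
k((t(-3) + 6)/(H + 3))*(-436) = -(1 + 6)/(2*(3 + 3))*(-436) = -7/(2*6)*(-436) = -½*7/6*(-436) = -7/12*(-436) = 763/3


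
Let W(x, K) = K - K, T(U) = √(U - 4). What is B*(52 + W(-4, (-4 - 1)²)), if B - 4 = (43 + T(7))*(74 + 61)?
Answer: 302068 + 7020*√3 ≈ 3.1423e+5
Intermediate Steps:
T(U) = √(-4 + U)
W(x, K) = 0
B = 5809 + 135*√3 (B = 4 + (43 + √(-4 + 7))*(74 + 61) = 4 + (43 + √3)*135 = 4 + (5805 + 135*√3) = 5809 + 135*√3 ≈ 6042.8)
B*(52 + W(-4, (-4 - 1)²)) = (5809 + 135*√3)*(52 + 0) = (5809 + 135*√3)*52 = 302068 + 7020*√3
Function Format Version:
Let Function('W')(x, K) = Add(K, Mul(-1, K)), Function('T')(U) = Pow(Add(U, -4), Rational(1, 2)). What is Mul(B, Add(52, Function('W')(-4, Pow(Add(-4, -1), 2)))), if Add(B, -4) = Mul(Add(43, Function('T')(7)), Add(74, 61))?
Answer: Add(302068, Mul(7020, Pow(3, Rational(1, 2)))) ≈ 3.1423e+5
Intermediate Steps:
Function('T')(U) = Pow(Add(-4, U), Rational(1, 2))
Function('W')(x, K) = 0
B = Add(5809, Mul(135, Pow(3, Rational(1, 2)))) (B = Add(4, Mul(Add(43, Pow(Add(-4, 7), Rational(1, 2))), Add(74, 61))) = Add(4, Mul(Add(43, Pow(3, Rational(1, 2))), 135)) = Add(4, Add(5805, Mul(135, Pow(3, Rational(1, 2))))) = Add(5809, Mul(135, Pow(3, Rational(1, 2)))) ≈ 6042.8)
Mul(B, Add(52, Function('W')(-4, Pow(Add(-4, -1), 2)))) = Mul(Add(5809, Mul(135, Pow(3, Rational(1, 2)))), Add(52, 0)) = Mul(Add(5809, Mul(135, Pow(3, Rational(1, 2)))), 52) = Add(302068, Mul(7020, Pow(3, Rational(1, 2))))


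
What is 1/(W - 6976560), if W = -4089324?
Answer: -1/11065884 ≈ -9.0368e-8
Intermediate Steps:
1/(W - 6976560) = 1/(-4089324 - 6976560) = 1/(-11065884) = -1/11065884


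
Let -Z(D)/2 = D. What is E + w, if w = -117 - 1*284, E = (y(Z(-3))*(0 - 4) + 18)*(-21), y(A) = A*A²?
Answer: 17365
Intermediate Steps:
Z(D) = -2*D
y(A) = A³
E = 17766 (E = ((-2*(-3))³*(0 - 4) + 18)*(-21) = (6³*(-4) + 18)*(-21) = (216*(-4) + 18)*(-21) = (-864 + 18)*(-21) = -846*(-21) = 17766)
w = -401 (w = -117 - 284 = -401)
E + w = 17766 - 401 = 17365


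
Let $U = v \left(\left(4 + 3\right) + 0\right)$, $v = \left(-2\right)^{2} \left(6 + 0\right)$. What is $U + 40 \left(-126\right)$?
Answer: $-4872$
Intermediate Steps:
$v = 24$ ($v = 4 \cdot 6 = 24$)
$U = 168$ ($U = 24 \left(\left(4 + 3\right) + 0\right) = 24 \left(7 + 0\right) = 24 \cdot 7 = 168$)
$U + 40 \left(-126\right) = 168 + 40 \left(-126\right) = 168 - 5040 = -4872$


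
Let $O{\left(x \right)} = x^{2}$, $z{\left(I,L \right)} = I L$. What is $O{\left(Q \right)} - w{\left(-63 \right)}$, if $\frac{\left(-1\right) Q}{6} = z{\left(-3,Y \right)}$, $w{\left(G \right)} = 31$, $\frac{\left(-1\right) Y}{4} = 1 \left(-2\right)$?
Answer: $20705$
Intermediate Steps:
$Y = 8$ ($Y = - 4 \cdot 1 \left(-2\right) = \left(-4\right) \left(-2\right) = 8$)
$Q = 144$ ($Q = - 6 \left(\left(-3\right) 8\right) = \left(-6\right) \left(-24\right) = 144$)
$O{\left(Q \right)} - w{\left(-63 \right)} = 144^{2} - 31 = 20736 - 31 = 20705$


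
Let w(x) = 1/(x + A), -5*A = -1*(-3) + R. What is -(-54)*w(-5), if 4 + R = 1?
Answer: -54/5 ≈ -10.800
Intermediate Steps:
R = -3 (R = -4 + 1 = -3)
A = 0 (A = -(-1*(-3) - 3)/5 = -(3 - 3)/5 = -⅕*0 = 0)
w(x) = 1/x (w(x) = 1/(x + 0) = 1/x)
-(-54)*w(-5) = -(-54)/(-5) = -(-54)*(-1)/5 = -54*⅕ = -54/5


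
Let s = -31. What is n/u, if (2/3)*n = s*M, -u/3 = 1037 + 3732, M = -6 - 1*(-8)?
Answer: 31/4769 ≈ 0.0065003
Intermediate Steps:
M = 2 (M = -6 + 8 = 2)
u = -14307 (u = -3*(1037 + 3732) = -3*4769 = -14307)
n = -93 (n = 3*(-31*2)/2 = (3/2)*(-62) = -93)
n/u = -93/(-14307) = -93*(-1/14307) = 31/4769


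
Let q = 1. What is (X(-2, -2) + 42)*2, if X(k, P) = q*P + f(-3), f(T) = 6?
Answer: 92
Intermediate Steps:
X(k, P) = 6 + P (X(k, P) = 1*P + 6 = P + 6 = 6 + P)
(X(-2, -2) + 42)*2 = ((6 - 2) + 42)*2 = (4 + 42)*2 = 46*2 = 92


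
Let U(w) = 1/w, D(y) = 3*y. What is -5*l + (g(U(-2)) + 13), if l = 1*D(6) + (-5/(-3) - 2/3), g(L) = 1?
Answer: -81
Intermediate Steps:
U(w) = 1/w
l = 19 (l = 1*(3*6) + (-5/(-3) - 2/3) = 1*18 + (-5*(-⅓) - 2*⅓) = 18 + (5/3 - ⅔) = 18 + 1 = 19)
-5*l + (g(U(-2)) + 13) = -5*19 + (1 + 13) = -95 + 14 = -81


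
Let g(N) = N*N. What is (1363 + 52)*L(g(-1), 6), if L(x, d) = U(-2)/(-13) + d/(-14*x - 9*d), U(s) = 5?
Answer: -295735/442 ≈ -669.08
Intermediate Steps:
g(N) = N²
L(x, d) = -5/13 + d/(-14*x - 9*d) (L(x, d) = 5/(-13) + d/(-14*x - 9*d) = 5*(-1/13) + d/(-14*x - 9*d) = -5/13 + d/(-14*x - 9*d))
(1363 + 52)*L(g(-1), 6) = (1363 + 52)*(2*(-35*(-1)² - 29*6)/(13*(9*6 + 14*(-1)²))) = 1415*(2*(-35*1 - 174)/(13*(54 + 14*1))) = 1415*(2*(-35 - 174)/(13*(54 + 14))) = 1415*((2/13)*(-209)/68) = 1415*((2/13)*(1/68)*(-209)) = 1415*(-209/442) = -295735/442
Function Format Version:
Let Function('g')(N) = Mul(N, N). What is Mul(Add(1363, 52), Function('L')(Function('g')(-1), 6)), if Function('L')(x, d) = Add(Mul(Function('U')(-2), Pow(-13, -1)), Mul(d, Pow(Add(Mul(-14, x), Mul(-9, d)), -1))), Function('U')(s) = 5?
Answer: Rational(-295735, 442) ≈ -669.08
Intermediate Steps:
Function('g')(N) = Pow(N, 2)
Function('L')(x, d) = Add(Rational(-5, 13), Mul(d, Pow(Add(Mul(-14, x), Mul(-9, d)), -1))) (Function('L')(x, d) = Add(Mul(5, Pow(-13, -1)), Mul(d, Pow(Add(Mul(-14, x), Mul(-9, d)), -1))) = Add(Mul(5, Rational(-1, 13)), Mul(d, Pow(Add(Mul(-14, x), Mul(-9, d)), -1))) = Add(Rational(-5, 13), Mul(d, Pow(Add(Mul(-14, x), Mul(-9, d)), -1))))
Mul(Add(1363, 52), Function('L')(Function('g')(-1), 6)) = Mul(Add(1363, 52), Mul(Rational(2, 13), Pow(Add(Mul(9, 6), Mul(14, Pow(-1, 2))), -1), Add(Mul(-35, Pow(-1, 2)), Mul(-29, 6)))) = Mul(1415, Mul(Rational(2, 13), Pow(Add(54, Mul(14, 1)), -1), Add(Mul(-35, 1), -174))) = Mul(1415, Mul(Rational(2, 13), Pow(Add(54, 14), -1), Add(-35, -174))) = Mul(1415, Mul(Rational(2, 13), Pow(68, -1), -209)) = Mul(1415, Mul(Rational(2, 13), Rational(1, 68), -209)) = Mul(1415, Rational(-209, 442)) = Rational(-295735, 442)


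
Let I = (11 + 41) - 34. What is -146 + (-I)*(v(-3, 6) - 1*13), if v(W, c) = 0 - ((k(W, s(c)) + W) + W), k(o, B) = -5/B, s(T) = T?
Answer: -35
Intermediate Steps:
I = 18 (I = 52 - 34 = 18)
v(W, c) = -2*W + 5/c (v(W, c) = 0 - ((-5/c + W) + W) = 0 - ((W - 5/c) + W) = 0 - (-5/c + 2*W) = 0 + (-2*W + 5/c) = -2*W + 5/c)
-146 + (-I)*(v(-3, 6) - 1*13) = -146 + (-1*18)*((-2*(-3) + 5/6) - 1*13) = -146 - 18*((6 + 5*(1/6)) - 13) = -146 - 18*((6 + 5/6) - 13) = -146 - 18*(41/6 - 13) = -146 - 18*(-37/6) = -146 + 111 = -35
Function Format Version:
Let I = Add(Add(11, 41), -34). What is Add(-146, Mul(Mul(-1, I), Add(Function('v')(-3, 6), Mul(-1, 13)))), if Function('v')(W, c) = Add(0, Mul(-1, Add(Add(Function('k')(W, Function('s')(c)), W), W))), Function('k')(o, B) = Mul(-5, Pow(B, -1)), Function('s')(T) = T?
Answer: -35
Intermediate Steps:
I = 18 (I = Add(52, -34) = 18)
Function('v')(W, c) = Add(Mul(-2, W), Mul(5, Pow(c, -1))) (Function('v')(W, c) = Add(0, Mul(-1, Add(Add(Mul(-5, Pow(c, -1)), W), W))) = Add(0, Mul(-1, Add(Add(W, Mul(-5, Pow(c, -1))), W))) = Add(0, Mul(-1, Add(Mul(-5, Pow(c, -1)), Mul(2, W)))) = Add(0, Add(Mul(-2, W), Mul(5, Pow(c, -1)))) = Add(Mul(-2, W), Mul(5, Pow(c, -1))))
Add(-146, Mul(Mul(-1, I), Add(Function('v')(-3, 6), Mul(-1, 13)))) = Add(-146, Mul(Mul(-1, 18), Add(Add(Mul(-2, -3), Mul(5, Pow(6, -1))), Mul(-1, 13)))) = Add(-146, Mul(-18, Add(Add(6, Mul(5, Rational(1, 6))), -13))) = Add(-146, Mul(-18, Add(Add(6, Rational(5, 6)), -13))) = Add(-146, Mul(-18, Add(Rational(41, 6), -13))) = Add(-146, Mul(-18, Rational(-37, 6))) = Add(-146, 111) = -35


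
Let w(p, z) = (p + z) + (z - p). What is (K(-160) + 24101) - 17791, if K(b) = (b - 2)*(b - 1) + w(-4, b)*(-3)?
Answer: 33352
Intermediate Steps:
w(p, z) = 2*z
K(b) = -6*b + (-1 + b)*(-2 + b) (K(b) = (b - 2)*(b - 1) + (2*b)*(-3) = (-2 + b)*(-1 + b) - 6*b = (-1 + b)*(-2 + b) - 6*b = -6*b + (-1 + b)*(-2 + b))
(K(-160) + 24101) - 17791 = ((2 + (-160)² - 9*(-160)) + 24101) - 17791 = ((2 + 25600 + 1440) + 24101) - 17791 = (27042 + 24101) - 17791 = 51143 - 17791 = 33352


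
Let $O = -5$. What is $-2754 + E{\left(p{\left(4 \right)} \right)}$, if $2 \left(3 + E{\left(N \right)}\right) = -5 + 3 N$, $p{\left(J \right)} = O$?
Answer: $-2767$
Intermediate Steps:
$p{\left(J \right)} = -5$
$E{\left(N \right)} = - \frac{11}{2} + \frac{3 N}{2}$ ($E{\left(N \right)} = -3 + \frac{-5 + 3 N}{2} = -3 + \left(- \frac{5}{2} + \frac{3 N}{2}\right) = - \frac{11}{2} + \frac{3 N}{2}$)
$-2754 + E{\left(p{\left(4 \right)} \right)} = -2754 + \left(- \frac{11}{2} + \frac{3}{2} \left(-5\right)\right) = -2754 - 13 = -2767$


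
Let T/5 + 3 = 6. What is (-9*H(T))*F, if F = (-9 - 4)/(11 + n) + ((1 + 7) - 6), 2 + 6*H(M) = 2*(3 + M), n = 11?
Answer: -1581/22 ≈ -71.864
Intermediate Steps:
T = 15 (T = -15 + 5*6 = -15 + 30 = 15)
H(M) = ⅔ + M/3 (H(M) = -⅓ + (2*(3 + M))/6 = -⅓ + (6 + 2*M)/6 = -⅓ + (1 + M/3) = ⅔ + M/3)
F = 31/22 (F = (-9 - 4)/(11 + 11) + ((1 + 7) - 6) = -13/22 + (8 - 6) = -13*1/22 + 2 = -13/22 + 2 = 31/22 ≈ 1.4091)
(-9*H(T))*F = -9*(⅔ + (⅓)*15)*(31/22) = -9*(⅔ + 5)*(31/22) = -9*17/3*(31/22) = -51*31/22 = -1581/22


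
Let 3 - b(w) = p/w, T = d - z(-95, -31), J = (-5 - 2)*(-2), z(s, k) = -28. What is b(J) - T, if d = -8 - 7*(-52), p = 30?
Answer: -2682/7 ≈ -383.14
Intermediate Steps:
J = 14 (J = -7*(-2) = 14)
d = 356 (d = -8 + 364 = 356)
T = 384 (T = 356 - 1*(-28) = 356 + 28 = 384)
b(w) = 3 - 30/w
b(J) - T = (3 - 30/14) - 1*384 = (3 - 30*1/14) - 384 = (3 - 15/7) - 384 = 6/7 - 384 = -2682/7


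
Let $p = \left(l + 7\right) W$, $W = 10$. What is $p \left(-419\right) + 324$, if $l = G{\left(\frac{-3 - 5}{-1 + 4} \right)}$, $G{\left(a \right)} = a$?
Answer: $- \frac{53498}{3} \approx -17833.0$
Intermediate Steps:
$l = - \frac{8}{3}$ ($l = \frac{-3 - 5}{-1 + 4} = - \frac{8}{3} \approx -2.6667$)
$p = \frac{130}{3}$ ($p = \left(- \frac{8}{3} + 7\right) 10 = \frac{13}{3} \cdot 10 = \frac{130}{3} \approx 43.333$)
$p \left(-419\right) + 324 = \frac{130}{3} \left(-419\right) + 324 = - \frac{54470}{3} + 324 = - \frac{53498}{3}$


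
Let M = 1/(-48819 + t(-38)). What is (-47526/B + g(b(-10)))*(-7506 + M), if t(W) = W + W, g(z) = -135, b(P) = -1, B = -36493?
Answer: 1790632287779259/1784325235 ≈ 1.0035e+6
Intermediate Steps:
t(W) = 2*W
M = -1/48895 (M = 1/(-48819 + 2*(-38)) = 1/(-48819 - 76) = 1/(-48895) = -1/48895 ≈ -2.0452e-5)
(-47526/B + g(b(-10)))*(-7506 + M) = (-47526/(-36493) - 135)*(-7506 - 1/48895) = (-47526*(-1/36493) - 135)*(-367005871/48895) = (47526/36493 - 135)*(-367005871/48895) = -4879029/36493*(-367005871/48895) = 1790632287779259/1784325235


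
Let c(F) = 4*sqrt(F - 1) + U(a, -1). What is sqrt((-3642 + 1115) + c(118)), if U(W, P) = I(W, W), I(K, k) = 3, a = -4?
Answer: 2*sqrt(-631 + 3*sqrt(13)) ≈ 49.807*I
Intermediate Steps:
U(W, P) = 3
c(F) = 3 + 4*sqrt(-1 + F) (c(F) = 4*sqrt(F - 1) + 3 = 4*sqrt(-1 + F) + 3 = 3 + 4*sqrt(-1 + F))
sqrt((-3642 + 1115) + c(118)) = sqrt((-3642 + 1115) + (3 + 4*sqrt(-1 + 118))) = sqrt(-2527 + (3 + 4*sqrt(117))) = sqrt(-2527 + (3 + 4*(3*sqrt(13)))) = sqrt(-2527 + (3 + 12*sqrt(13))) = sqrt(-2524 + 12*sqrt(13))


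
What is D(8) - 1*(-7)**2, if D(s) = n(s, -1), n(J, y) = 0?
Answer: -49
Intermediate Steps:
D(s) = 0
D(8) - 1*(-7)**2 = 0 - 1*(-7)**2 = 0 - 1*49 = 0 - 49 = -49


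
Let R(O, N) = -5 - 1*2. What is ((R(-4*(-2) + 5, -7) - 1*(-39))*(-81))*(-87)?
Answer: 225504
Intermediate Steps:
R(O, N) = -7 (R(O, N) = -5 - 2 = -7)
((R(-4*(-2) + 5, -7) - 1*(-39))*(-81))*(-87) = ((-7 - 1*(-39))*(-81))*(-87) = ((-7 + 39)*(-81))*(-87) = (32*(-81))*(-87) = -2592*(-87) = 225504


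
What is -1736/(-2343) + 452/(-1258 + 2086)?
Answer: 208037/161667 ≈ 1.2868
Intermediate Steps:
-1736/(-2343) + 452/(-1258 + 2086) = -1736*(-1/2343) + 452/828 = 1736/2343 + 452*(1/828) = 1736/2343 + 113/207 = 208037/161667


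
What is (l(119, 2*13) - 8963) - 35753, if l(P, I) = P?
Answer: -44597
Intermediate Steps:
(l(119, 2*13) - 8963) - 35753 = (119 - 8963) - 35753 = -8844 - 35753 = -44597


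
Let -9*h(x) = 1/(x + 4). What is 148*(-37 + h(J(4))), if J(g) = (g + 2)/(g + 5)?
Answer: -115070/21 ≈ -5479.5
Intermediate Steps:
J(g) = (2 + g)/(5 + g)
h(x) = -1/(9*(4 + x)) (h(x) = -1/(9*(x + 4)) = -1/(9*(4 + x)))
148*(-37 + h(J(4))) = 148*(-37 - 1/(36 + 9*((2 + 4)/(5 + 4)))) = 148*(-37 - 1/(36 + 9*(6/9))) = 148*(-37 - 1/(36 + 9*((1/9)*6))) = 148*(-37 - 1/(36 + 9*(2/3))) = 148*(-37 - 1/(36 + 6)) = 148*(-37 - 1/42) = 148*(-1555/42) = -115070/21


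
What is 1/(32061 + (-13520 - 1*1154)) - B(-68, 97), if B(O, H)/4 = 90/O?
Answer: 1564847/295579 ≈ 5.2942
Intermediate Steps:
B(O, H) = 360/O (B(O, H) = 4*(90/O) = 360/O)
1/(32061 + (-13520 - 1*1154)) - B(-68, 97) = 1/(32061 + (-13520 - 1*1154)) - 360/(-68) = 1/(32061 + (-13520 - 1154)) - 360*(-1)/68 = 1/(32061 - 14674) - 1*(-90/17) = 1/17387 + 90/17 = 1564847/295579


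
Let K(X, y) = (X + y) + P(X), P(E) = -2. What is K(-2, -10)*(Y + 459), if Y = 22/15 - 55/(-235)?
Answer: -4547116/705 ≈ -6449.8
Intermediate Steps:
Y = 1199/705 (Y = 22*(1/15) - 55*(-1/235) = 22/15 + 11/47 = 1199/705 ≈ 1.7007)
K(X, y) = -2 + X + y (K(X, y) = (X + y) - 2 = -2 + X + y)
K(-2, -10)*(Y + 459) = (-2 - 2 - 10)*(1199/705 + 459) = -14*324794/705 = -4547116/705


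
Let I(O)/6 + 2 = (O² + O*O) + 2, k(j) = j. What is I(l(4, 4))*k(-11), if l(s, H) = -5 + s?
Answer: -132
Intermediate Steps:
I(O) = 12*O² (I(O) = -12 + 6*((O² + O*O) + 2) = -12 + 6*((O² + O²) + 2) = -12 + 6*(2*O² + 2) = -12 + 6*(2 + 2*O²) = -12 + (12 + 12*O²) = 12*O²)
I(l(4, 4))*k(-11) = (12*(-5 + 4)²)*(-11) = (12*(-1)²)*(-11) = (12*1)*(-11) = 12*(-11) = -132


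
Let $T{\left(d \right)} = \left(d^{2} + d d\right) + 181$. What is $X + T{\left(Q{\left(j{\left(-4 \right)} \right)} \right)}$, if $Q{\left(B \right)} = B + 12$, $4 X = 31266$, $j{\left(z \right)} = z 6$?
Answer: $\frac{16571}{2} \approx 8285.5$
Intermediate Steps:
$j{\left(z \right)} = 6 z$
$X = \frac{15633}{2}$ ($X = \frac{1}{4} \cdot 31266 = \frac{15633}{2} \approx 7816.5$)
$Q{\left(B \right)} = 12 + B$
$T{\left(d \right)} = 181 + 2 d^{2}$ ($T{\left(d \right)} = \left(d^{2} + d^{2}\right) + 181 = 2 d^{2} + 181 = 181 + 2 d^{2}$)
$X + T{\left(Q{\left(j{\left(-4 \right)} \right)} \right)} = \frac{15633}{2} + \left(181 + 2 \left(12 + 6 \left(-4\right)\right)^{2}\right) = \frac{15633}{2} + \left(181 + 2 \left(12 - 24\right)^{2}\right) = \frac{15633}{2} + \left(181 + 2 \left(-12\right)^{2}\right) = \frac{15633}{2} + \left(181 + 2 \cdot 144\right) = \frac{15633}{2} + \left(181 + 288\right) = \frac{15633}{2} + 469 = \frac{16571}{2}$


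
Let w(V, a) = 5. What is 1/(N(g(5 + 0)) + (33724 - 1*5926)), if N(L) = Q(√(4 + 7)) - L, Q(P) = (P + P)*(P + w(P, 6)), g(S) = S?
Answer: 5563/154734625 - 2*√11/154734625 ≈ 3.5909e-5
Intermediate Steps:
Q(P) = 2*P*(5 + P) (Q(P) = (P + P)*(P + 5) = (2*P)*(5 + P) = 2*P*(5 + P))
N(L) = -L + 2*√11*(5 + √11) (N(L) = 2*√(4 + 7)*(5 + √(4 + 7)) - L = 2*√11*(5 + √11) - L = -L + 2*√11*(5 + √11))
1/(N(g(5 + 0)) + (33724 - 1*5926)) = 1/((22 - (5 + 0) + 10*√11) + (33724 - 1*5926)) = 1/((22 - 1*5 + 10*√11) + (33724 - 5926)) = 1/((22 - 5 + 10*√11) + 27798) = 1/((17 + 10*√11) + 27798) = 1/(27815 + 10*√11)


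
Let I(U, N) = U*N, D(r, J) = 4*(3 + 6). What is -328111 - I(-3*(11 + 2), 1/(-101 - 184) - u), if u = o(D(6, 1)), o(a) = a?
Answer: -31303938/95 ≈ -3.2952e+5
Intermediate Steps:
D(r, J) = 36 (D(r, J) = 4*9 = 36)
u = 36
I(U, N) = N*U
-328111 - I(-3*(11 + 2), 1/(-101 - 184) - u) = -328111 - (1/(-101 - 184) - 1*36)*(-3*(11 + 2)) = -328111 - (1/(-285) - 36)*(-3*13) = -328111 - (-1/285 - 36)*(-39) = -328111 - (-10261)*(-39)/285 = -328111 - 1*133393/95 = -328111 - 133393/95 = -31303938/95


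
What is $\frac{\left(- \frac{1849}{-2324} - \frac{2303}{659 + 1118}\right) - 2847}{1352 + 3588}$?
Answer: $- \frac{2351891811}{4080191024} \approx -0.57642$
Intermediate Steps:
$\frac{\left(- \frac{1849}{-2324} - \frac{2303}{659 + 1118}\right) - 2847}{1352 + 3588} = \frac{\left(\left(-1849\right) \left(- \frac{1}{2324}\right) - \frac{2303}{1777}\right) - 2847}{4940} = \left(\left(\frac{1849}{2324} - \frac{2303}{1777}\right) - 2847\right) \frac{1}{4940} = \left(- \frac{2066499}{4129748} - 2847\right) \frac{1}{4940} = \left(- \frac{11759459055}{4129748}\right) \frac{1}{4940} = - \frac{2351891811}{4080191024}$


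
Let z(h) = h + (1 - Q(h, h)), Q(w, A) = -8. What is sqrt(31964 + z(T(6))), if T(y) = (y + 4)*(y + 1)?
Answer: sqrt(32043) ≈ 179.01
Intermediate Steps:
T(y) = (1 + y)*(4 + y) (T(y) = (4 + y)*(1 + y) = (1 + y)*(4 + y))
z(h) = 9 + h (z(h) = h + (1 - 1*(-8)) = h + (1 + 8) = h + 9 = 9 + h)
sqrt(31964 + z(T(6))) = sqrt(31964 + (9 + (4 + 6**2 + 5*6))) = sqrt(31964 + (9 + (4 + 36 + 30))) = sqrt(31964 + (9 + 70)) = sqrt(31964 + 79) = sqrt(32043)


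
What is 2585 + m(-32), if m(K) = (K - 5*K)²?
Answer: 18969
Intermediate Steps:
m(K) = 16*K² (m(K) = (-4*K)² = 16*K²)
2585 + m(-32) = 2585 + 16*(-32)² = 2585 + 16*1024 = 2585 + 16384 = 18969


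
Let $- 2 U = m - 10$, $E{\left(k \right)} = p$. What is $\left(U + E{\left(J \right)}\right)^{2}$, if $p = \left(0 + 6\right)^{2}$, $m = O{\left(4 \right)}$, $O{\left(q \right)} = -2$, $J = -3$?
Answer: $1764$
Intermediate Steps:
$m = -2$
$p = 36$ ($p = 6^{2} = 36$)
$E{\left(k \right)} = 36$
$U = 6$ ($U = - \frac{-2 - 10}{2} = \left(- \frac{1}{2}\right) \left(-12\right) = 6$)
$\left(U + E{\left(J \right)}\right)^{2} = \left(6 + 36\right)^{2} = 42^{2} = 1764$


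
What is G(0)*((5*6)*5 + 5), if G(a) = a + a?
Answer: 0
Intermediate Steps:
G(a) = 2*a
G(0)*((5*6)*5 + 5) = (2*0)*((5*6)*5 + 5) = 0*(30*5 + 5) = 0*(150 + 5) = 0*155 = 0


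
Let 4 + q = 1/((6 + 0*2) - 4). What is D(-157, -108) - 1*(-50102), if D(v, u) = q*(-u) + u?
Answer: 49616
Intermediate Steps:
q = -7/2 (q = -4 + 1/((6 + 0*2) - 4) = -4 + 1/((6 + 0) - 4) = -4 + 1/(6 - 4) = -4 + 1/2 = -4 + ½ = -7/2 ≈ -3.5000)
D(v, u) = 9*u/2 (D(v, u) = -(-7)*u/2 + u = 7*u/2 + u = 9*u/2)
D(-157, -108) - 1*(-50102) = (9/2)*(-108) - 1*(-50102) = -486 + 50102 = 49616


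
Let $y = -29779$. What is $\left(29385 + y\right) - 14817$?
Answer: $-15211$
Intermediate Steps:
$\left(29385 + y\right) - 14817 = \left(29385 - 29779\right) - 14817 = -394 - 14817 = -15211$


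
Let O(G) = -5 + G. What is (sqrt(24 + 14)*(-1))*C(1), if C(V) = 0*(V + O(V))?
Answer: 0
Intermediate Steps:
C(V) = 0 (C(V) = 0*(V + (-5 + V)) = 0*(-5 + 2*V) = 0)
(sqrt(24 + 14)*(-1))*C(1) = (sqrt(24 + 14)*(-1))*0 = (sqrt(38)*(-1))*0 = -sqrt(38)*0 = 0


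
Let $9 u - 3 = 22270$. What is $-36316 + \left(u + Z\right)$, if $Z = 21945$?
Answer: $- \frac{107066}{9} \approx -11896.0$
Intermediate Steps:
$u = \frac{22273}{9}$ ($u = \frac{1}{3} + \frac{1}{9} \cdot 22270 = \frac{1}{3} + \frac{22270}{9} = \frac{22273}{9} \approx 2474.8$)
$-36316 + \left(u + Z\right) = -36316 + \left(\frac{22273}{9} + 21945\right) = -36316 + \frac{219778}{9} = - \frac{107066}{9}$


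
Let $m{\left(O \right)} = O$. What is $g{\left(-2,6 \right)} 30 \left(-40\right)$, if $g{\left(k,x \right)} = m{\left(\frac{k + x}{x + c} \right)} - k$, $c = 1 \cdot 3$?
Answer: $- \frac{8800}{3} \approx -2933.3$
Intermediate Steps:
$c = 3$
$g{\left(k,x \right)} = - k + \frac{k + x}{3 + x}$ ($g{\left(k,x \right)} = \frac{k + x}{x + 3} - k = \frac{k + x}{3 + x} - k = - k + \frac{k + x}{3 + x}$)
$g{\left(-2,6 \right)} 30 \left(-40\right) = \frac{-2 + 6 - - 2 \left(3 + 6\right)}{3 + 6} \cdot 30 \left(-40\right) = \frac{-2 + 6 - \left(-2\right) 9}{9} \cdot 30 \left(-40\right) = \frac{-2 + 6 + 18}{9} \cdot 30 \left(-40\right) = \frac{1}{9} \cdot 22 \cdot 30 \left(-40\right) = \frac{22}{9} \cdot 30 \left(-40\right) = \frac{220}{3} \left(-40\right) = - \frac{8800}{3}$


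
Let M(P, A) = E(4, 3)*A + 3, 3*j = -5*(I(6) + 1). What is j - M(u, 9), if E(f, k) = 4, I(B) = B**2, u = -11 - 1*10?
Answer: -302/3 ≈ -100.67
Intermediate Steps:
u = -21 (u = -11 - 10 = -21)
j = -185/3 (j = (-5*(6**2 + 1))/3 = (-5*(36 + 1))/3 = (-5*37)/3 = (1/3)*(-185) = -185/3 ≈ -61.667)
M(P, A) = 3 + 4*A (M(P, A) = 4*A + 3 = 3 + 4*A)
j - M(u, 9) = -185/3 - (3 + 4*9) = -185/3 - (3 + 36) = -185/3 - 1*39 = -185/3 - 39 = -302/3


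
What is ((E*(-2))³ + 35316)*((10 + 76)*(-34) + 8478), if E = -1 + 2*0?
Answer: 196189496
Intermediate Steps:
E = -1 (E = -1 + 0 = -1)
((E*(-2))³ + 35316)*((10 + 76)*(-34) + 8478) = ((-1*(-2))³ + 35316)*((10 + 76)*(-34) + 8478) = (2³ + 35316)*(86*(-34) + 8478) = (8 + 35316)*(-2924 + 8478) = 35324*5554 = 196189496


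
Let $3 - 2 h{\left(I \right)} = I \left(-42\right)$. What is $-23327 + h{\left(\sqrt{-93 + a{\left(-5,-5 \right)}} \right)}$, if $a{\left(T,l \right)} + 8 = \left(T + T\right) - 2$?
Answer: $- \frac{46651}{2} + 21 i \sqrt{113} \approx -23326.0 + 223.23 i$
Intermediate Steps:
$a{\left(T,l \right)} = -10 + 2 T$ ($a{\left(T,l \right)} = -8 + \left(\left(T + T\right) - 2\right) = -8 + \left(2 T - 2\right) = -8 + \left(-2 + 2 T\right) = -10 + 2 T$)
$h{\left(I \right)} = \frac{3}{2} + 21 I$ ($h{\left(I \right)} = \frac{3}{2} - \frac{I \left(-42\right)}{2} = \frac{3}{2} - \frac{\left(-42\right) I}{2} = \frac{3}{2} + 21 I$)
$-23327 + h{\left(\sqrt{-93 + a{\left(-5,-5 \right)}} \right)} = -23327 + \left(\frac{3}{2} + 21 \sqrt{-93 + \left(-10 + 2 \left(-5\right)\right)}\right) = -23327 + \left(\frac{3}{2} + 21 \sqrt{-93 - 20}\right) = -23327 + \left(\frac{3}{2} + 21 \sqrt{-113}\right) = -23327 + \left(\frac{3}{2} + 21 i \sqrt{113}\right) = - \frac{46651}{2} + 21 i \sqrt{113}$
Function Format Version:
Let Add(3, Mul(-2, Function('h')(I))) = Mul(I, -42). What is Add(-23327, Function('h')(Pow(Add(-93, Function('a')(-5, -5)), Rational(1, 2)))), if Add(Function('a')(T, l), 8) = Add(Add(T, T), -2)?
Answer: Add(Rational(-46651, 2), Mul(21, I, Pow(113, Rational(1, 2)))) ≈ Add(-23326., Mul(223.23, I))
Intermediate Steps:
Function('a')(T, l) = Add(-10, Mul(2, T)) (Function('a')(T, l) = Add(-8, Add(Add(T, T), -2)) = Add(-8, Add(Mul(2, T), -2)) = Add(-8, Add(-2, Mul(2, T))) = Add(-10, Mul(2, T)))
Function('h')(I) = Add(Rational(3, 2), Mul(21, I)) (Function('h')(I) = Add(Rational(3, 2), Mul(Rational(-1, 2), Mul(I, -42))) = Add(Rational(3, 2), Mul(Rational(-1, 2), Mul(-42, I))) = Add(Rational(3, 2), Mul(21, I)))
Add(-23327, Function('h')(Pow(Add(-93, Function('a')(-5, -5)), Rational(1, 2)))) = Add(-23327, Add(Rational(3, 2), Mul(21, Pow(Add(-93, Add(-10, Mul(2, -5))), Rational(1, 2))))) = Add(-23327, Add(Rational(3, 2), Mul(21, Pow(Add(-93, Add(-10, -10)), Rational(1, 2))))) = Add(-23327, Add(Rational(3, 2), Mul(21, Pow(Add(-93, -20), Rational(1, 2))))) = Add(-23327, Add(Rational(3, 2), Mul(21, Pow(-113, Rational(1, 2))))) = Add(-23327, Add(Rational(3, 2), Mul(21, Mul(I, Pow(113, Rational(1, 2)))))) = Add(-23327, Add(Rational(3, 2), Mul(21, I, Pow(113, Rational(1, 2))))) = Add(Rational(-46651, 2), Mul(21, I, Pow(113, Rational(1, 2))))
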